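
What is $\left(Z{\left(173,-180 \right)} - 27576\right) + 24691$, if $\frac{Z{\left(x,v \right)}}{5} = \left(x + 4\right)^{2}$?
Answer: $153760$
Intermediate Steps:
$Z{\left(x,v \right)} = 5 \left(4 + x\right)^{2}$ ($Z{\left(x,v \right)} = 5 \left(x + 4\right)^{2} = 5 \left(4 + x\right)^{2}$)
$\left(Z{\left(173,-180 \right)} - 27576\right) + 24691 = \left(5 \left(4 + 173\right)^{2} - 27576\right) + 24691 = \left(5 \cdot 177^{2} - 27576\right) + 24691 = \left(5 \cdot 31329 - 27576\right) + 24691 = \left(156645 - 27576\right) + 24691 = 129069 + 24691 = 153760$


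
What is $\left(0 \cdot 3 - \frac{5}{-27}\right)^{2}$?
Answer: $\frac{25}{729} \approx 0.034294$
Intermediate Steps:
$\left(0 \cdot 3 - \frac{5}{-27}\right)^{2} = \left(0 - - \frac{5}{27}\right)^{2} = \left(0 + \frac{5}{27}\right)^{2} = \left(\frac{5}{27}\right)^{2} = \frac{25}{729}$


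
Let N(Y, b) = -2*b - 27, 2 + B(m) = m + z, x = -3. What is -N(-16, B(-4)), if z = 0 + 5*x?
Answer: -15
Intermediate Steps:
z = -15 (z = 0 + 5*(-3) = 0 - 15 = -15)
B(m) = -17 + m (B(m) = -2 + (m - 15) = -2 + (-15 + m) = -17 + m)
N(Y, b) = -27 - 2*b
-N(-16, B(-4)) = -(-27 - 2*(-17 - 4)) = -(-27 - 2*(-21)) = -(-27 + 42) = -1*15 = -15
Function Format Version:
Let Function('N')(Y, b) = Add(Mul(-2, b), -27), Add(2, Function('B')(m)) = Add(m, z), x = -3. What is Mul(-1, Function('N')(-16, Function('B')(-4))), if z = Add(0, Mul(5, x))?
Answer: -15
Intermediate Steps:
z = -15 (z = Add(0, Mul(5, -3)) = Add(0, -15) = -15)
Function('B')(m) = Add(-17, m) (Function('B')(m) = Add(-2, Add(m, -15)) = Add(-2, Add(-15, m)) = Add(-17, m))
Function('N')(Y, b) = Add(-27, Mul(-2, b))
Mul(-1, Function('N')(-16, Function('B')(-4))) = Mul(-1, Add(-27, Mul(-2, Add(-17, -4)))) = Mul(-1, Add(-27, Mul(-2, -21))) = Mul(-1, Add(-27, 42)) = Mul(-1, 15) = -15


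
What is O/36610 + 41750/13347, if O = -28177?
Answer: 1152389081/488633670 ≈ 2.3584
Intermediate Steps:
O/36610 + 41750/13347 = -28177/36610 + 41750/13347 = 1152389081/488633670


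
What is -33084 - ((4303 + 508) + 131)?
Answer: -38026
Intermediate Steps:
-33084 - ((4303 + 508) + 131) = -33084 - (4811 + 131) = -33084 - 1*4942 = -33084 - 4942 = -38026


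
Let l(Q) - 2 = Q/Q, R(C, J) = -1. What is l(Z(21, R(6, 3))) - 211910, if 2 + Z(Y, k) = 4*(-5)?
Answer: -211907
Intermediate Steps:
Z(Y, k) = -22 (Z(Y, k) = -2 + 4*(-5) = -2 - 20 = -22)
l(Q) = 3 (l(Q) = 2 + Q/Q = 2 + 1 = 3)
l(Z(21, R(6, 3))) - 211910 = 3 - 211910 = -211907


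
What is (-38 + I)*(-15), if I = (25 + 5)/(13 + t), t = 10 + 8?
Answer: 17220/31 ≈ 555.48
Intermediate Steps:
t = 18
I = 30/31 (I = (25 + 5)/(13 + 18) = 30/31 ≈ 0.96774)
(-38 + I)*(-15) = (-38 + 30/31)*(-15) = -1148/31*(-15) = 17220/31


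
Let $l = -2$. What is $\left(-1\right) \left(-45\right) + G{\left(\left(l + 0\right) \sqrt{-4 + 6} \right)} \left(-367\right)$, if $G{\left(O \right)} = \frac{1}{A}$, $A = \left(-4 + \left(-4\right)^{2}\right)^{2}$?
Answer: $\frac{6113}{144} \approx 42.451$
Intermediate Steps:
$A = 144$ ($A = \left(-4 + 16\right)^{2} = 12^{2} = 144$)
$G{\left(O \right)} = \frac{1}{144}$
$\left(-1\right) \left(-45\right) + G{\left(\left(l + 0\right) \sqrt{-4 + 6} \right)} \left(-367\right) = \left(-1\right) \left(-45\right) + \frac{1}{144} \left(-367\right) = 45 - \frac{367}{144} = \frac{6113}{144}$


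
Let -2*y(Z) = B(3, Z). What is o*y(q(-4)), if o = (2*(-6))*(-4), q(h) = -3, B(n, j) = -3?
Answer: 72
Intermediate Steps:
y(Z) = 3/2 (y(Z) = -1/2*(-3) = 3/2)
o = 48 (o = -12*(-4) = 48)
o*y(q(-4)) = 48*(3/2) = 72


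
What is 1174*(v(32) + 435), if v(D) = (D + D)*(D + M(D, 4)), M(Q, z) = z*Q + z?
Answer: 12832994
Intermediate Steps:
M(Q, z) = z + Q*z (M(Q, z) = Q*z + z = z + Q*z)
v(D) = 2*D*(4 + 5*D) (v(D) = (D + D)*(D + 4*(1 + D)) = (2*D)*(D + (4 + 4*D)) = (2*D)*(4 + 5*D) = 2*D*(4 + 5*D))
1174*(v(32) + 435) = 1174*(2*32*(4 + 5*32) + 435) = 1174*(2*32*(4 + 160) + 435) = 1174*(2*32*164 + 435) = 1174*(10496 + 435) = 1174*10931 = 12832994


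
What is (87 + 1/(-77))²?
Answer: 44863204/5929 ≈ 7566.7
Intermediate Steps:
(87 + 1/(-77))² = (87 - 1/77)² = (6698/77)² = 44863204/5929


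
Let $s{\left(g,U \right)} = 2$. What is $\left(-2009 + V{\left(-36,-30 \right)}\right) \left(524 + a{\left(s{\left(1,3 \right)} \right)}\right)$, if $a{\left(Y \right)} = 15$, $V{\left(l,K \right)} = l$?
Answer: $-1102255$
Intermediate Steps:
$\left(-2009 + V{\left(-36,-30 \right)}\right) \left(524 + a{\left(s{\left(1,3 \right)} \right)}\right) = \left(-2009 - 36\right) \left(524 + 15\right) = \left(-2045\right) 539 = -1102255$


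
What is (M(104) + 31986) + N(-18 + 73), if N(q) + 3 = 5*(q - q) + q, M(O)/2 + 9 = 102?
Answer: 32224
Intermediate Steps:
M(O) = 186 (M(O) = -18 + 2*102 = -18 + 204 = 186)
N(q) = -3 + q (N(q) = -3 + (5*(q - q) + q) = -3 + (5*0 + q) = -3 + (0 + q) = -3 + q)
(M(104) + 31986) + N(-18 + 73) = (186 + 31986) + (-3 + (-18 + 73)) = 32172 + (-3 + 55) = 32172 + 52 = 32224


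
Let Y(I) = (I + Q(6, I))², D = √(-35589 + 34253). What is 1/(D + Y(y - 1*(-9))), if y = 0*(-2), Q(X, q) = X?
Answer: 225/51961 - 2*I*√334/51961 ≈ 0.0043302 - 0.00070344*I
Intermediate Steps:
y = 0
D = 2*I*√334 (D = √(-1336) = 2*I*√334 ≈ 36.551*I)
Y(I) = (6 + I)² (Y(I) = (I + 6)² = (6 + I)²)
1/(D + Y(y - 1*(-9))) = 1/(2*I*√334 + (6 + (0 - 1*(-9)))²) = 1/(2*I*√334 + (6 + (0 + 9))²) = 1/(2*I*√334 + (6 + 9)²) = 1/(2*I*√334 + 15²) = 1/(2*I*√334 + 225) = 1/(225 + 2*I*√334)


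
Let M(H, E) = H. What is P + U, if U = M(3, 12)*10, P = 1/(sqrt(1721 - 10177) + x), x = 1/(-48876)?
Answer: 6*(-8141*I + 488760*sqrt(2114))/(I + 97752*sqrt(2114)) ≈ 30.0 - 0.010875*I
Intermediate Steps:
x = -1/48876 ≈ -2.0460e-5
P = 1/(-1/48876 + 2*I*sqrt(2114)) (P = 1/(sqrt(1721 - 10177) - 1/48876) = 1/(sqrt(-8456) - 1/48876) = 1/(2*I*sqrt(2114) - 1/48876) = 1/(-1/48876 + 2*I*sqrt(2114)) ≈ -0.e-9 - 0.010875*I)
U = 30 (U = 3*10 = 30)
P + U = (-48876/20200228707457 - 4777726752*I*sqrt(2114)/20200228707457) + 30 = 606006861174834/20200228707457 - 4777726752*I*sqrt(2114)/20200228707457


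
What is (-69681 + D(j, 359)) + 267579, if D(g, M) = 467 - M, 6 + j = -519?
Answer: 198006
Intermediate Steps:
j = -525 (j = -6 - 519 = -525)
(-69681 + D(j, 359)) + 267579 = (-69681 + (467 - 1*359)) + 267579 = (-69681 + (467 - 359)) + 267579 = (-69681 + 108) + 267579 = -69573 + 267579 = 198006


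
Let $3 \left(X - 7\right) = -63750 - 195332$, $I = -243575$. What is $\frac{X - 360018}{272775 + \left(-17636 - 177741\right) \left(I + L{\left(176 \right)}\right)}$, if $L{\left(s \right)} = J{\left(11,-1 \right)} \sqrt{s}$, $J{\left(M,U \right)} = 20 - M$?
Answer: $- \frac{31863722886194125}{3397100766399430397214} - \frac{784896814065 \sqrt{11}}{566183461066571732869} \approx -9.3843 \cdot 10^{-6}$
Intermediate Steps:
$L{\left(s \right)} = 9 \sqrt{s}$ ($L{\left(s \right)} = \left(20 - 11\right) \sqrt{s} = 9 \sqrt{s}$)
$X = - \frac{259061}{3}$ ($X = 7 + \frac{-63750 - 195332}{3} = 7 + \frac{1}{3} \left(-259082\right) = 7 - \frac{259082}{3} = - \frac{259061}{3} \approx -86354.0$)
$\frac{X - 360018}{272775 + \left(-17636 - 177741\right) \left(I + L{\left(176 \right)}\right)} = \frac{- \frac{259061}{3} - 360018}{272775 + \left(-17636 - 177741\right) \left(-243575 + 9 \sqrt{176}\right)} = - \frac{1339115}{3 \left(272775 - 195377 \left(-243575 + 9 \cdot 4 \sqrt{11}\right)\right)} = - \frac{1339115}{3 \left(272775 - 195377 \left(-243575 + 36 \sqrt{11}\right)\right)} = - \frac{1339115}{3 \left(272775 + \left(47588952775 - 7033572 \sqrt{11}\right)\right)} = - \frac{1339115}{3 \left(47589225550 - 7033572 \sqrt{11}\right)}$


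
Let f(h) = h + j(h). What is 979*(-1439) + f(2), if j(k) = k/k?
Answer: -1408778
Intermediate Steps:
j(k) = 1
f(h) = 1 + h (f(h) = h + 1 = 1 + h)
979*(-1439) + f(2) = 979*(-1439) + (1 + 2) = -1408781 + 3 = -1408778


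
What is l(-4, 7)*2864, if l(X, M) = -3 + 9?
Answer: 17184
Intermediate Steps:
l(X, M) = 6
l(-4, 7)*2864 = 6*2864 = 17184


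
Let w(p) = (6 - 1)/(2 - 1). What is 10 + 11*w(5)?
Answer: 65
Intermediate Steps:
w(p) = 5 (w(p) = 5/1 = 5*1 = 5)
10 + 11*w(5) = 10 + 11*5 = 10 + 55 = 65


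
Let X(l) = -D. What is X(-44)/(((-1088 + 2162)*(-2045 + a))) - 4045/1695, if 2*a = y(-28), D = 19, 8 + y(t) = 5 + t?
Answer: -198921328/83355467 ≈ -2.3864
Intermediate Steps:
y(t) = -3 + t (y(t) = -8 + (5 + t) = -3 + t)
a = -31/2 (a = (-3 - 28)/2 = (½)*(-31) = -31/2 ≈ -15.500)
X(l) = -19 (X(l) = -1*19 = -19)
X(-44)/(((-1088 + 2162)*(-2045 + a))) - 4045/1695 = -19*1/((-2045 - 31/2)*(-1088 + 2162)) - 4045/1695 = -19/(1074*(-4121/2)) - 4045*1/1695 = -19/(-2212977) - 809/339 = -19*(-1/2212977) - 809/339 = 19/2212977 - 809/339 = -198921328/83355467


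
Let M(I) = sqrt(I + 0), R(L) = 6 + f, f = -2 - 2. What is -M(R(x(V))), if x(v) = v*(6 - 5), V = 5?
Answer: -sqrt(2) ≈ -1.4142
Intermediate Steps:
f = -4
x(v) = v (x(v) = v*1 = v)
R(L) = 2 (R(L) = 6 - 4 = 2)
M(I) = sqrt(I)
-M(R(x(V))) = -sqrt(2)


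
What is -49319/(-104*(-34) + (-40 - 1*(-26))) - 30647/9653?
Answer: -584015041/33997866 ≈ -17.178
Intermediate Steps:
-49319/(-104*(-34) + (-40 - 1*(-26))) - 30647/9653 = -49319/(3536 + (-40 + 26)) - 30647*1/9653 = -49319/(3536 - 14) - 30647/9653 = -49319/3522 - 30647/9653 = -584015041/33997866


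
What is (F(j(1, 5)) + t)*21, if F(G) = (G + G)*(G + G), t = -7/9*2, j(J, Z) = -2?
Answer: 910/3 ≈ 303.33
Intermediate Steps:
t = -14/9 (t = -7*⅑*2 = -7/9*2 = -14/9 ≈ -1.5556)
F(G) = 4*G² (F(G) = (2*G)*(2*G) = 4*G²)
(F(j(1, 5)) + t)*21 = (4*(-2)² - 14/9)*21 = (4*4 - 14/9)*21 = (16 - 14/9)*21 = (130/9)*21 = 910/3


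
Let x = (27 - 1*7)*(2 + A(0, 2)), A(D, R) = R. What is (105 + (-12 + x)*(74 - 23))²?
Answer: 12766329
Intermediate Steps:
x = 80 (x = (27 - 1*7)*(2 + 2) = (27 - 7)*4 = 20*4 = 80)
(105 + (-12 + x)*(74 - 23))² = (105 + (-12 + 80)*(74 - 23))² = (105 + 68*51)² = (105 + 3468)² = 3573² = 12766329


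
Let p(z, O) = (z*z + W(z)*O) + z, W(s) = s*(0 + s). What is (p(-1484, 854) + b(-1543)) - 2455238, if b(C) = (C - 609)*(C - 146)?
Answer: 1884106886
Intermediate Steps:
W(s) = s² (W(s) = s*s = s²)
p(z, O) = z + z² + O*z² (p(z, O) = (z*z + z²*O) + z = (z² + O*z²) + z = z + z² + O*z²)
b(C) = (-609 + C)*(-146 + C)
(p(-1484, 854) + b(-1543)) - 2455238 = (-1484*(1 - 1484 + 854*(-1484)) + (88914 + (-1543)² - 755*(-1543))) - 2455238 = (-1484*(1 - 1484 - 1267336) + (88914 + 2380849 + 1164965)) - 2455238 = (-1484*(-1268819) + 3634728) - 2455238 = (1882927396 + 3634728) - 2455238 = 1886562124 - 2455238 = 1884106886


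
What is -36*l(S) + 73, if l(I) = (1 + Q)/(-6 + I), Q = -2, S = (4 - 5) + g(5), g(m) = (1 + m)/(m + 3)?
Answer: 1681/25 ≈ 67.240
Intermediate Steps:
g(m) = (1 + m)/(3 + m)
S = -1/4 (S = (4 - 5) + (1 + 5)/(3 + 5) = -1 + 6/8 = -1 + (1/8)*6 = -1 + 3/4 = -1/4 ≈ -0.25000)
l(I) = -1/(-6 + I) (l(I) = (1 - 2)/(-6 + I) = -1/(-6 + I))
-36*l(S) + 73 = -(-36)/(-6 - 1/4) + 73 = -(-36)/(-25/4) + 73 = -(-36)*(-4)/25 + 73 = -36*4/25 + 73 = -144/25 + 73 = 1681/25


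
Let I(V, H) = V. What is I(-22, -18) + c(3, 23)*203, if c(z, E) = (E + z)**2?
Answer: 137206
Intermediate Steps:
I(-22, -18) + c(3, 23)*203 = -22 + (23 + 3)**2*203 = -22 + 26**2*203 = -22 + 676*203 = -22 + 137228 = 137206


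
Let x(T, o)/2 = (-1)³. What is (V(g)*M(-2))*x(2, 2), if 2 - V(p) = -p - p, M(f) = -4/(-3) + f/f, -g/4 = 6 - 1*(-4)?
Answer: 364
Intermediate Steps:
x(T, o) = -2 (x(T, o) = 2*(-1)³ = 2*(-1) = -2)
g = -40 (g = -4*(6 - 1*(-4)) = -4*(6 + 4) = -4*10 = -40)
M(f) = 7/3 (M(f) = -4*(-⅓) + 1 = 4/3 + 1 = 7/3)
V(p) = 2 + 2*p (V(p) = 2 - (-p - p) = 2 - (-2)*p = 2 + 2*p)
(V(g)*M(-2))*x(2, 2) = ((2 + 2*(-40))*(7/3))*(-2) = ((2 - 80)*(7/3))*(-2) = -78*7/3*(-2) = -182*(-2) = 364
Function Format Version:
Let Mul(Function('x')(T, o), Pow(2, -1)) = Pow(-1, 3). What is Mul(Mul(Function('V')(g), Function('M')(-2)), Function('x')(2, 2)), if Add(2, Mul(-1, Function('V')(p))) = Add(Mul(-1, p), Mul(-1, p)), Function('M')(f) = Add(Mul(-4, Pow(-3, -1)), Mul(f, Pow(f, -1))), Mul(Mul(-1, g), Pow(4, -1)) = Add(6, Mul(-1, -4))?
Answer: 364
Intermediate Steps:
Function('x')(T, o) = -2 (Function('x')(T, o) = Mul(2, Pow(-1, 3)) = Mul(2, -1) = -2)
g = -40 (g = Mul(-4, Add(6, Mul(-1, -4))) = Mul(-4, Add(6, 4)) = Mul(-4, 10) = -40)
Function('M')(f) = Rational(7, 3) (Function('M')(f) = Add(Mul(-4, Rational(-1, 3)), 1) = Add(Rational(4, 3), 1) = Rational(7, 3))
Function('V')(p) = Add(2, Mul(2, p)) (Function('V')(p) = Add(2, Mul(-1, Add(Mul(-1, p), Mul(-1, p)))) = Add(2, Mul(-1, Mul(-2, p))) = Add(2, Mul(2, p)))
Mul(Mul(Function('V')(g), Function('M')(-2)), Function('x')(2, 2)) = Mul(Mul(Add(2, Mul(2, -40)), Rational(7, 3)), -2) = Mul(Mul(Add(2, -80), Rational(7, 3)), -2) = Mul(Mul(-78, Rational(7, 3)), -2) = Mul(-182, -2) = 364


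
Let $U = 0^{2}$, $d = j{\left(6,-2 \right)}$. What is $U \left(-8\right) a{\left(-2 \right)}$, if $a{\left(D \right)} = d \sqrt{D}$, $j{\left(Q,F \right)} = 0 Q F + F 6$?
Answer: $0$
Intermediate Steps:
$j{\left(Q,F \right)} = 6 F$ ($j{\left(Q,F \right)} = 0 F + 6 F = 0 + 6 F = 6 F$)
$d = -12$ ($d = 6 \left(-2\right) = -12$)
$a{\left(D \right)} = - 12 \sqrt{D}$
$U = 0$
$U \left(-8\right) a{\left(-2 \right)} = 0 \left(-8\right) \left(- 12 \sqrt{-2}\right) = 0 \left(- 12 i \sqrt{2}\right) = 0$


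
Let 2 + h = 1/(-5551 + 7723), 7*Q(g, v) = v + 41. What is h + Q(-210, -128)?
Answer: -219365/15204 ≈ -14.428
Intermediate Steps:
Q(g, v) = 41/7 + v/7 (Q(g, v) = (v + 41)/7 = (41 + v)/7 = 41/7 + v/7)
h = -4343/2172 (h = -2 + 1/(-5551 + 7723) = -2 + 1/2172 = -4343/2172 ≈ -1.9995)
h + Q(-210, -128) = -4343/2172 + (41/7 + (⅐)*(-128)) = -4343/2172 + (41/7 - 128/7) = -4343/2172 - 87/7 = -219365/15204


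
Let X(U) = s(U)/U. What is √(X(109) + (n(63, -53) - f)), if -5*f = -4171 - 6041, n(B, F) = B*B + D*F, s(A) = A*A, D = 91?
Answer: I*√69685/5 ≈ 52.796*I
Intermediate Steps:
s(A) = A²
n(B, F) = B² + 91*F (n(B, F) = B*B + 91*F = B² + 91*F)
f = 10212/5 (f = -(-4171 - 6041)/5 = -⅕*(-10212) = 10212/5 ≈ 2042.4)
X(U) = U (X(U) = U²/U = U)
√(X(109) + (n(63, -53) - f)) = √(109 + ((63² + 91*(-53)) - 1*10212/5)) = √(109 + ((3969 - 4823) - 10212/5)) = √(109 + (-854 - 10212/5)) = √(109 - 14482/5) = √(-13937/5) = I*√69685/5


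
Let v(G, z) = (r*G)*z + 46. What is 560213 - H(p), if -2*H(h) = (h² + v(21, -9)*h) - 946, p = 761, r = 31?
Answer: -1362546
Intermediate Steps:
v(G, z) = 46 + 31*G*z (v(G, z) = (31*G)*z + 46 = 31*G*z + 46 = 46 + 31*G*z)
H(h) = 473 - h²/2 + 5813*h/2 (H(h) = -((h² + (46 + 31*21*(-9))*h) - 946)/2 = -((h² + (46 - 5859)*h) - 946)/2 = -((h² - 5813*h) - 946)/2 = -(-946 + h² - 5813*h)/2 = 473 - h²/2 + 5813*h/2)
560213 - H(p) = 560213 - (473 - ½*761² + (5813/2)*761) = 560213 - (473 - ½*579121 + 4423693/2) = 560213 - (473 - 579121/2 + 4423693/2) = 560213 - 1*1922759 = 560213 - 1922759 = -1362546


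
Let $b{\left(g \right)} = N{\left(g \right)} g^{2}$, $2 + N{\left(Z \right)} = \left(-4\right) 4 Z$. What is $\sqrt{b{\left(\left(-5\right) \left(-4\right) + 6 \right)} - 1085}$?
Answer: $3 i \sqrt{31517} \approx 532.59 i$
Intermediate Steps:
$N{\left(Z \right)} = -2 - 16 Z$ ($N{\left(Z \right)} = -2 + \left(-4\right) 4 Z = -2 - 16 Z$)
$b{\left(g \right)} = g^{2} \left(-2 - 16 g\right)$ ($b{\left(g \right)} = \left(-2 - 16 g\right) g^{2} = g^{2} \left(-2 - 16 g\right)$)
$\sqrt{b{\left(\left(-5\right) \left(-4\right) + 6 \right)} - 1085} = \sqrt{\left(\left(-5\right) \left(-4\right) + 6\right)^{2} \left(-2 - 16 \left(\left(-5\right) \left(-4\right) + 6\right)\right) - 1085} = \sqrt{\left(20 + 6\right)^{2} \left(-2 - 16 \left(20 + 6\right)\right) - 1085} = \sqrt{26^{2} \left(-2 - 416\right) - 1085} = \sqrt{676 \left(-2 - 416\right) - 1085} = \sqrt{676 \left(-418\right) - 1085} = \sqrt{-282568 - 1085} = \sqrt{-283653} = 3 i \sqrt{31517}$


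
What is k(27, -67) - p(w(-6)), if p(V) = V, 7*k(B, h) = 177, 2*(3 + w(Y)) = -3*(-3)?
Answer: 333/14 ≈ 23.786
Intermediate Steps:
w(Y) = 3/2 (w(Y) = -3 + (-3*(-3))/2 = -3 + (1/2)*9 = -3 + 9/2 = 3/2)
k(B, h) = 177/7 (k(B, h) = (1/7)*177 = 177/7)
k(27, -67) - p(w(-6)) = 177/7 - 1*3/2 = 177/7 - 3/2 = 333/14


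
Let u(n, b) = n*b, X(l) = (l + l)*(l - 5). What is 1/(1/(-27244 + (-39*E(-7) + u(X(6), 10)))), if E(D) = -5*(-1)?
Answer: -27319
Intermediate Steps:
E(D) = 5
X(l) = 2*l*(-5 + l) (X(l) = (2*l)*(-5 + l) = 2*l*(-5 + l))
u(n, b) = b*n
1/(1/(-27244 + (-39*E(-7) + u(X(6), 10)))) = 1/(1/(-27244 + (-39*5 + 10*(2*6*(-5 + 6))))) = 1/(1/(-27244 + (-195 + 10*(2*6*1)))) = 1/(1/(-27244 + (-195 + 10*12))) = 1/(1/(-27244 + (-195 + 120))) = 1/(1/(-27244 - 75)) = 1/(1/(-27319)) = 1/(-1/27319) = -27319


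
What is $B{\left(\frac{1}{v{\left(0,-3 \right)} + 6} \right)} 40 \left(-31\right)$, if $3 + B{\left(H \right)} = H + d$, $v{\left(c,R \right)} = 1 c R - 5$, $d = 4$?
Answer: $-2480$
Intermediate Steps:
$v{\left(c,R \right)} = -5 + R c$ ($v{\left(c,R \right)} = c R - 5 = R c - 5 = -5 + R c$)
$B{\left(H \right)} = 1 + H$ ($B{\left(H \right)} = -3 + \left(H + 4\right) = -3 + \left(4 + H\right) = 1 + H$)
$B{\left(\frac{1}{v{\left(0,-3 \right)} + 6} \right)} 40 \left(-31\right) = \left(1 + \frac{1}{\left(-5 - 0\right) + 6}\right) 40 \left(-31\right) = \left(1 + \frac{1}{\left(-5 + 0\right) + 6}\right) 40 \left(-31\right) = \left(1 + \frac{1}{-5 + 6}\right) 40 \left(-31\right) = \left(1 + 1^{-1}\right) 40 \left(-31\right) = \left(1 + 1\right) 40 \left(-31\right) = 2 \cdot 40 \left(-31\right) = 80 \left(-31\right) = -2480$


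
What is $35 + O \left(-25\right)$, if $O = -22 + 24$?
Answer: $-15$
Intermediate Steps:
$O = 2$
$35 + O \left(-25\right) = 35 + 2 \left(-25\right) = 35 - 50 = -15$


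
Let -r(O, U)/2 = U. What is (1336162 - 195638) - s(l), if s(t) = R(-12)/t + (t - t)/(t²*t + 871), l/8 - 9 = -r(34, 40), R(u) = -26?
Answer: 406026557/356 ≈ 1.1405e+6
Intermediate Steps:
r(O, U) = -2*U
l = 712 (l = 72 + 8*(-(-2)*40) = 72 + 8*(-1*(-80)) = 72 + 8*80 = 72 + 640 = 712)
s(t) = -26/t (s(t) = -26/t + (t - t)/(t²*t + 871) = -26/t + 0/(t³ + 871) = -26/t + 0/(871 + t³) = -26/t + 0 = -26/t)
(1336162 - 195638) - s(l) = (1336162 - 195638) - (-26)/712 = 1140524 - (-26)/712 = 1140524 - 1*(-13/356) = 1140524 + 13/356 = 406026557/356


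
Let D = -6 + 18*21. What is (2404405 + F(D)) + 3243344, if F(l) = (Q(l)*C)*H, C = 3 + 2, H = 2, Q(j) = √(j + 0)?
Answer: 5647749 + 20*√93 ≈ 5.6479e+6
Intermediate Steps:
D = 372 (D = -6 + 378 = 372)
Q(j) = √j
C = 5
F(l) = 10*√l (F(l) = (√l*5)*2 = (5*√l)*2 = 10*√l)
(2404405 + F(D)) + 3243344 = (2404405 + 10*√372) + 3243344 = (2404405 + 10*(2*√93)) + 3243344 = (2404405 + 20*√93) + 3243344 = 5647749 + 20*√93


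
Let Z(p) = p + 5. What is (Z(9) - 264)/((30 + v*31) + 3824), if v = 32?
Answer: -125/2423 ≈ -0.051589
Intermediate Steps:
Z(p) = 5 + p
(Z(9) - 264)/((30 + v*31) + 3824) = ((5 + 9) - 264)/((30 + 32*31) + 3824) = (14 - 264)/((30 + 992) + 3824) = -250/(1022 + 3824) = -250/4846 = -250*1/4846 = -125/2423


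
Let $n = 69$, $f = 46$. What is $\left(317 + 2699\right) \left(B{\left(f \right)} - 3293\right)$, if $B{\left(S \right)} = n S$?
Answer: $-358904$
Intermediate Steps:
$B{\left(S \right)} = 69 S$
$\left(317 + 2699\right) \left(B{\left(f \right)} - 3293\right) = \left(317 + 2699\right) \left(69 \cdot 46 - 3293\right) = 3016 \left(3174 - 3293\right) = 3016 \left(-119\right) = -358904$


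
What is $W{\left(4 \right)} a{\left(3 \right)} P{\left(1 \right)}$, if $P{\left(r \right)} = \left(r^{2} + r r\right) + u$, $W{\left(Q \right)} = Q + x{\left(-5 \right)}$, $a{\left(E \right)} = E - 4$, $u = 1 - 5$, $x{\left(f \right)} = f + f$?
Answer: $-12$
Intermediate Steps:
$x{\left(f \right)} = 2 f$
$u = -4$
$a{\left(E \right)} = -4 + E$
$W{\left(Q \right)} = -10 + Q$ ($W{\left(Q \right)} = Q + 2 \left(-5\right) = Q - 10 = -10 + Q$)
$P{\left(r \right)} = -4 + 2 r^{2}$ ($P{\left(r \right)} = \left(r^{2} + r r\right) - 4 = \left(r^{2} + r^{2}\right) - 4 = 2 r^{2} - 4 = -4 + 2 r^{2}$)
$W{\left(4 \right)} a{\left(3 \right)} P{\left(1 \right)} = \left(-10 + 4\right) \left(-4 + 3\right) \left(-4 + 2 \cdot 1^{2}\right) = \left(-6\right) \left(-1\right) \left(-4 + 2 \cdot 1\right) = 6 \left(-4 + 2\right) = 6 \left(-2\right) = -12$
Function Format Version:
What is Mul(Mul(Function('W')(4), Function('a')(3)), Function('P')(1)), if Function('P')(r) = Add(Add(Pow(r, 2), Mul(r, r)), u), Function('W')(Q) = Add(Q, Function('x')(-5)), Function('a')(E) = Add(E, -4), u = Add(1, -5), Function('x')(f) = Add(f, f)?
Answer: -12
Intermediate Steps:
Function('x')(f) = Mul(2, f)
u = -4
Function('a')(E) = Add(-4, E)
Function('W')(Q) = Add(-10, Q) (Function('W')(Q) = Add(Q, Mul(2, -5)) = Add(Q, -10) = Add(-10, Q))
Function('P')(r) = Add(-4, Mul(2, Pow(r, 2))) (Function('P')(r) = Add(Add(Pow(r, 2), Mul(r, r)), -4) = Add(Add(Pow(r, 2), Pow(r, 2)), -4) = Add(Mul(2, Pow(r, 2)), -4) = Add(-4, Mul(2, Pow(r, 2))))
Mul(Mul(Function('W')(4), Function('a')(3)), Function('P')(1)) = Mul(Mul(Add(-10, 4), Add(-4, 3)), Add(-4, Mul(2, Pow(1, 2)))) = Mul(Mul(-6, -1), Add(-4, Mul(2, 1))) = Mul(6, Add(-4, 2)) = Mul(6, -2) = -12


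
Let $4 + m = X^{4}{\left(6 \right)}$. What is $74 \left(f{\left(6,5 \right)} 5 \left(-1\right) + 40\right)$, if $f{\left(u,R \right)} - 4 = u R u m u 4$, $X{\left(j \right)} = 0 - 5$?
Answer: $-992604920$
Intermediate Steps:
$X{\left(j \right)} = -5$
$m = 621$ ($m = -4 + \left(-5\right)^{4} = -4 + 625 = 621$)
$f{\left(u,R \right)} = 4 + 2484 R u^{3}$ ($f{\left(u,R \right)} = 4 + u R u 621 u 4 = 4 + R u u 621 u 4 = 4 + R u^{2} \cdot 621 u 4 = 4 + 621 R u^{3} \cdot 4 = 4 + 2484 R u^{3}$)
$74 \left(f{\left(6,5 \right)} 5 \left(-1\right) + 40\right) = 74 \left(\left(4 + 2484 \cdot 5 \cdot 6^{3}\right) 5 \left(-1\right) + 40\right) = 74 \left(\left(4 + 2484 \cdot 5 \cdot 216\right) 5 \left(-1\right) + 40\right) = 74 \left(\left(4 + 2682720\right) 5 \left(-1\right) + 40\right) = 74 \left(2682724 \cdot 5 \left(-1\right) + 40\right) = 74 \left(13413620 \left(-1\right) + 40\right) = 74 \left(-13413620 + 40\right) = 74 \left(-13413580\right) = -992604920$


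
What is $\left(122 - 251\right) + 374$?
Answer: $245$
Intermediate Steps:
$\left(122 - 251\right) + 374 = -129 + 374 = 245$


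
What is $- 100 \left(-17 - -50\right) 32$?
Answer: $-105600$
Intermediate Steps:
$- 100 \left(-17 - -50\right) 32 = - 100 \left(-17 + 50\right) 32 = \left(-100\right) 33 \cdot 32 = \left(-3300\right) 32 = -105600$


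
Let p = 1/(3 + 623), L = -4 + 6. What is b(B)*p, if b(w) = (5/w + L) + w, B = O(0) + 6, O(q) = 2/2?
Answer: 34/2191 ≈ 0.015518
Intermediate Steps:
O(q) = 1 (O(q) = 2*(1/2) = 1)
L = 2
B = 7 (B = 1 + 6 = 7)
p = 1/626 ≈ 0.0015974
b(w) = 2 + w + 5/w (b(w) = (5/w + 2) + w = (2 + 5/w) + w = 2 + w + 5/w)
b(B)*p = (2 + 7 + 5/7)*(1/626) = (68/7)*(1/626) = 34/2191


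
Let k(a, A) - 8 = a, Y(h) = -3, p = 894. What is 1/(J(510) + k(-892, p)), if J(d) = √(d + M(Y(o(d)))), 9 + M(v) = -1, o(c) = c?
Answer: -221/195239 - 5*√5/390478 ≈ -0.0011606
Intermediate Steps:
k(a, A) = 8 + a
M(v) = -10 (M(v) = -9 - 1 = -10)
J(d) = √(-10 + d) (J(d) = √(d - 10) = √(-10 + d))
1/(J(510) + k(-892, p)) = 1/(√(-10 + 510) + (8 - 892)) = 1/(√500 - 884) = 1/(10*√5 - 884) = 1/(-884 + 10*√5)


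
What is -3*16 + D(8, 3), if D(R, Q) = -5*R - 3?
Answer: -91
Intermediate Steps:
D(R, Q) = -3 - 5*R
-3*16 + D(8, 3) = -3*16 + (-3 - 5*8) = -48 + (-3 - 40) = -48 - 43 = -91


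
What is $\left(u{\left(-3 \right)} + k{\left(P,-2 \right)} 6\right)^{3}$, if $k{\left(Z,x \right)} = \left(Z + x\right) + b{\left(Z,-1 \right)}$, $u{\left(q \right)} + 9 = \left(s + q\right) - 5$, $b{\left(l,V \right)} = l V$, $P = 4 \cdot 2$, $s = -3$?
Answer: $-32768$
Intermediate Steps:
$P = 8$
$b{\left(l,V \right)} = V l$
$u{\left(q \right)} = -17 + q$ ($u{\left(q \right)} = -9 + \left(\left(-3 + q\right) - 5\right) = -9 + \left(-8 + q\right) = -17 + q$)
$k{\left(Z,x \right)} = x$ ($k{\left(Z,x \right)} = \left(Z + x\right) - Z = x$)
$\left(u{\left(-3 \right)} + k{\left(P,-2 \right)} 6\right)^{3} = \left(\left(-17 - 3\right) - 12\right)^{3} = \left(-20 - 12\right)^{3} = \left(-32\right)^{3} = -32768$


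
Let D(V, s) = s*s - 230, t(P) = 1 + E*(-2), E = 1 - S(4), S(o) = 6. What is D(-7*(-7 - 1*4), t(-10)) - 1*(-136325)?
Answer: 136216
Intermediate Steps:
E = -5 (E = 1 - 1*6 = 1 - 6 = -5)
t(P) = 11 (t(P) = 1 - 5*(-2) = 1 + 10 = 11)
D(V, s) = -230 + s**2 (D(V, s) = s**2 - 230 = -230 + s**2)
D(-7*(-7 - 1*4), t(-10)) - 1*(-136325) = (-230 + 11**2) - 1*(-136325) = (-230 + 121) + 136325 = -109 + 136325 = 136216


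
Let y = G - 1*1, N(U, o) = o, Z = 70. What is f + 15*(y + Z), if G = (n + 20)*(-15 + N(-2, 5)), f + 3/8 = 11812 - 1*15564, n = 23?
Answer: -73339/8 ≈ -9167.4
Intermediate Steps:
f = -30019/8 (f = -3/8 + (11812 - 1*15564) = -3/8 + (11812 - 15564) = -3/8 - 3752 = -30019/8 ≈ -3752.4)
G = -430 (G = (23 + 20)*(-15 + 5) = 43*(-10) = -430)
y = -431 (y = -430 - 1*1 = -430 - 1 = -431)
f + 15*(y + Z) = -30019/8 + 15*(-431 + 70) = -30019/8 + 15*(-361) = -30019/8 - 5415 = -73339/8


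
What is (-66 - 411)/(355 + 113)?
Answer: -53/52 ≈ -1.0192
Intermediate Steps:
(-66 - 411)/(355 + 113) = -477/468 = -477*1/468 = -53/52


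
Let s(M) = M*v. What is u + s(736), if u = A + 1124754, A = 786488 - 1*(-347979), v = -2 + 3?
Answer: 2259957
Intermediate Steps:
v = 1
A = 1134467 (A = 786488 + 347979 = 1134467)
s(M) = M (s(M) = M*1 = M)
u = 2259221 (u = 1134467 + 1124754 = 2259221)
u + s(736) = 2259221 + 736 = 2259957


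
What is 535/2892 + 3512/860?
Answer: 2654201/621780 ≈ 4.2687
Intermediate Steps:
535/2892 + 3512/860 = 535*(1/2892) + 3512*(1/860) = 535/2892 + 878/215 = 2654201/621780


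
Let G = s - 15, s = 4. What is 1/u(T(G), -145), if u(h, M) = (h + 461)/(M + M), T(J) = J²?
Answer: -145/291 ≈ -0.49828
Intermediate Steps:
G = -11 (G = 4 - 15 = -11)
u(h, M) = (461 + h)/(2*M) (u(h, M) = (461 + h)/((2*M)) = (461 + h)*(1/(2*M)) = (461 + h)/(2*M))
1/u(T(G), -145) = 1/((½)*(461 + (-11)²)/(-145)) = 1/((½)*(-1/145)*(461 + 121)) = 1/((½)*(-1/145)*582) = 1/(-291/145) = -145/291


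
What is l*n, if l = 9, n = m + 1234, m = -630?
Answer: 5436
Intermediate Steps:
n = 604 (n = -630 + 1234 = 604)
l*n = 9*604 = 5436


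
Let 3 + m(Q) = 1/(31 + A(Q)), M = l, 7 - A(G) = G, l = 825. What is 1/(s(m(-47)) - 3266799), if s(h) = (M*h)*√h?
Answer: -5349927829/17477168624370531 + 47498*I*√21590/17477168624370531 ≈ -3.0611e-7 + 3.9933e-10*I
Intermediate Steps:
A(G) = 7 - G
M = 825
m(Q) = -3 + 1/(38 - Q) (m(Q) = -3 + 1/(31 + (7 - Q)) = -3 + 1/(38 - Q))
s(h) = 825*h^(3/2) (s(h) = (825*h)*√h = 825*h^(3/2))
1/(s(m(-47)) - 3266799) = 1/(825*((113 - 3*(-47))/(-38 - 47))^(3/2) - 3266799) = 1/(825*((113 + 141)/(-85))^(3/2) - 3266799) = 1/(825*(-1/85*254)^(3/2) - 3266799) = 1/(825*(-254/85)^(3/2) - 3266799) = 1/(825*(-254*I*√21590/7225) - 3266799) = 1/(-8382*I*√21590/289 - 3266799) = 1/(-3266799 - 8382*I*√21590/289)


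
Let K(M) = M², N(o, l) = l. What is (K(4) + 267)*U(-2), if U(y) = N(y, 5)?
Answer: 1415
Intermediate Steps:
U(y) = 5
(K(4) + 267)*U(-2) = (4² + 267)*5 = (16 + 267)*5 = 283*5 = 1415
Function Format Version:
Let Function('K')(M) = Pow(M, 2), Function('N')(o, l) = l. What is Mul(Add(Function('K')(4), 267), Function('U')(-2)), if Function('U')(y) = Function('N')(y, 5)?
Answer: 1415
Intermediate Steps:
Function('U')(y) = 5
Mul(Add(Function('K')(4), 267), Function('U')(-2)) = Mul(Add(Pow(4, 2), 267), 5) = Mul(Add(16, 267), 5) = Mul(283, 5) = 1415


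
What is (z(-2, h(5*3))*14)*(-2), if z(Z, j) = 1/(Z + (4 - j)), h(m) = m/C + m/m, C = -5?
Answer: -7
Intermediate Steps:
h(m) = 1 - m/5 (h(m) = m/(-5) + m/m = m*(-⅕) + 1 = -m/5 + 1 = 1 - m/5)
z(Z, j) = 1/(4 + Z - j)
(z(-2, h(5*3))*14)*(-2) = (14/(4 - 2 - (1 - 3)))*(-2) = (14/(4 - 2 - 1*(-2)))*(-2) = (14/(4 - 2 + 2))*(-2) = (14/4)*(-2) = ((¼)*14)*(-2) = (7/2)*(-2) = -7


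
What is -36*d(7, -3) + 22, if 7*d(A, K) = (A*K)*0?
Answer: 22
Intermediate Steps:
d(A, K) = 0 (d(A, K) = ((A*K)*0)/7 = (⅐)*0 = 0)
-36*d(7, -3) + 22 = -36*0 + 22 = 0 + 22 = 22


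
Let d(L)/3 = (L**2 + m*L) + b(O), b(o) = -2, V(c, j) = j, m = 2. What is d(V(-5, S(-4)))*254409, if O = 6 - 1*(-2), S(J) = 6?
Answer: 35108442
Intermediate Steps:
O = 8 (O = 6 + 2 = 8)
d(L) = -6 + 3*L**2 + 6*L (d(L) = 3*((L**2 + 2*L) - 2) = 3*(-2 + L**2 + 2*L) = -6 + 3*L**2 + 6*L)
d(V(-5, S(-4)))*254409 = (-6 + 3*6**2 + 6*6)*254409 = (-6 + 3*36 + 36)*254409 = (-6 + 108 + 36)*254409 = 138*254409 = 35108442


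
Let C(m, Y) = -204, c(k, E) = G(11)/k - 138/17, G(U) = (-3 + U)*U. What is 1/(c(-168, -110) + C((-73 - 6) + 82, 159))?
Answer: -357/75913 ≈ -0.0047028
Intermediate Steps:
G(U) = U*(-3 + U)
c(k, E) = -138/17 + 88/k (c(k, E) = (11*(-3 + 11))/k - 138/17 = (11*8)/k - 138*1/17 = 88/k - 138/17 = -138/17 + 88/k)
1/(c(-168, -110) + C((-73 - 6) + 82, 159)) = 1/((-138/17 + 88/(-168)) - 204) = 1/((-138/17 + 88*(-1/168)) - 204) = 1/((-138/17 - 11/21) - 204) = 1/(-3085/357 - 204) = 1/(-75913/357) = -357/75913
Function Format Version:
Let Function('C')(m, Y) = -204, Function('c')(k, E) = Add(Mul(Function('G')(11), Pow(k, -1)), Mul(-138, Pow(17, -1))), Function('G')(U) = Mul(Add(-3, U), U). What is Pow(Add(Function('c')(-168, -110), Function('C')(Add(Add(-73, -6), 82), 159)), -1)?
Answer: Rational(-357, 75913) ≈ -0.0047028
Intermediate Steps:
Function('G')(U) = Mul(U, Add(-3, U))
Function('c')(k, E) = Add(Rational(-138, 17), Mul(88, Pow(k, -1))) (Function('c')(k, E) = Add(Mul(Mul(11, Add(-3, 11)), Pow(k, -1)), Mul(-138, Pow(17, -1))) = Add(Mul(Mul(11, 8), Pow(k, -1)), Mul(-138, Rational(1, 17))) = Add(Mul(88, Pow(k, -1)), Rational(-138, 17)) = Add(Rational(-138, 17), Mul(88, Pow(k, -1))))
Pow(Add(Function('c')(-168, -110), Function('C')(Add(Add(-73, -6), 82), 159)), -1) = Pow(Add(Add(Rational(-138, 17), Mul(88, Pow(-168, -1))), -204), -1) = Pow(Add(Add(Rational(-138, 17), Mul(88, Rational(-1, 168))), -204), -1) = Pow(Add(Add(Rational(-138, 17), Rational(-11, 21)), -204), -1) = Pow(Add(Rational(-3085, 357), -204), -1) = Pow(Rational(-75913, 357), -1) = Rational(-357, 75913)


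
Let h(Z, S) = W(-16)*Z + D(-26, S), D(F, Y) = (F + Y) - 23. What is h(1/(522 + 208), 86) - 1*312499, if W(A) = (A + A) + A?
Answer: -114048654/365 ≈ -3.1246e+5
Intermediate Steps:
D(F, Y) = -23 + F + Y
W(A) = 3*A (W(A) = 2*A + A = 3*A)
h(Z, S) = -49 + S - 48*Z (h(Z, S) = (3*(-16))*Z + (-23 - 26 + S) = -48*Z + (-49 + S) = -49 + S - 48*Z)
h(1/(522 + 208), 86) - 1*312499 = (-49 + 86 - 48/(522 + 208)) - 1*312499 = (-49 + 86 - 48/730) - 312499 = (-49 + 86 - 48*1/730) - 312499 = (-49 + 86 - 24/365) - 312499 = 13481/365 - 312499 = -114048654/365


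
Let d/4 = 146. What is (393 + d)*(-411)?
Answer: -401547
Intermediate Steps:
d = 584 (d = 4*146 = 584)
(393 + d)*(-411) = (393 + 584)*(-411) = 977*(-411) = -401547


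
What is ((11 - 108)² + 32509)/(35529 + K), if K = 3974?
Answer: 41918/39503 ≈ 1.0611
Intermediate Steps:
((11 - 108)² + 32509)/(35529 + K) = ((11 - 108)² + 32509)/(35529 + 3974) = ((-97)² + 32509)/39503 = (9409 + 32509)*(1/39503) = 41918*(1/39503) = 41918/39503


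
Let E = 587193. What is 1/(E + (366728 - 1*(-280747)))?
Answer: 1/1234668 ≈ 8.0993e-7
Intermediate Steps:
1/(E + (366728 - 1*(-280747))) = 1/(587193 + (366728 - 1*(-280747))) = 1/(587193 + (366728 + 280747)) = 1/(587193 + 647475) = 1/1234668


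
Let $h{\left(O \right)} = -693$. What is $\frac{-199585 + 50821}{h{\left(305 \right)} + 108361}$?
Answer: $- \frac{3381}{2447} \approx -1.3817$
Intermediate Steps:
$\frac{-199585 + 50821}{h{\left(305 \right)} + 108361} = \frac{-199585 + 50821}{-693 + 108361} = - \frac{148764}{107668} = \left(-148764\right) \frac{1}{107668} = - \frac{3381}{2447}$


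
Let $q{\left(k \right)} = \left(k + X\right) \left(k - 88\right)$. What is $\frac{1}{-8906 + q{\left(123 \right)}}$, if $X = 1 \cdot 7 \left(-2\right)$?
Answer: $- \frac{1}{5091} \approx -0.00019643$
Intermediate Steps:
$X = -14$ ($X = 7 \left(-2\right) = -14$)
$q{\left(k \right)} = \left(-88 + k\right) \left(-14 + k\right)$ ($q{\left(k \right)} = \left(k - 14\right) \left(k - 88\right) = \left(-14 + k\right) \left(-88 + k\right) = \left(-88 + k\right) \left(-14 + k\right)$)
$\frac{1}{-8906 + q{\left(123 \right)}} = \frac{1}{-8906 + \left(1232 + 123^{2} - 12546\right)} = \frac{1}{-8906 + \left(1232 + 15129 - 12546\right)} = \frac{1}{-8906 + 3815} = \frac{1}{-5091} = - \frac{1}{5091}$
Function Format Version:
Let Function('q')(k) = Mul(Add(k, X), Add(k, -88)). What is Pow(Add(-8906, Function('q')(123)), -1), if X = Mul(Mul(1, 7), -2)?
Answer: Rational(-1, 5091) ≈ -0.00019643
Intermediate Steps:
X = -14 (X = Mul(7, -2) = -14)
Function('q')(k) = Mul(Add(-88, k), Add(-14, k)) (Function('q')(k) = Mul(Add(k, -14), Add(k, -88)) = Mul(Add(-14, k), Add(-88, k)) = Mul(Add(-88, k), Add(-14, k)))
Pow(Add(-8906, Function('q')(123)), -1) = Pow(Add(-8906, Add(1232, Pow(123, 2), Mul(-102, 123))), -1) = Pow(Add(-8906, Add(1232, 15129, -12546)), -1) = Pow(Add(-8906, 3815), -1) = Pow(-5091, -1) = Rational(-1, 5091)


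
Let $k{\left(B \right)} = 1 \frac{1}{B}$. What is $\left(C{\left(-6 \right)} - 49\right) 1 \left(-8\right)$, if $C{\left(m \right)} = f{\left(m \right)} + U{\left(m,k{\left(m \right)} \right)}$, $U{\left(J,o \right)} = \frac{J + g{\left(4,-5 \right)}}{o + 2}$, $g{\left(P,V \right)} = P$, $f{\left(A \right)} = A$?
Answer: $\frac{4936}{11} \approx 448.73$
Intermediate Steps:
$k{\left(B \right)} = \frac{1}{B}$
$U{\left(J,o \right)} = \frac{4 + J}{2 + o}$ ($U{\left(J,o \right)} = \frac{J + 4}{o + 2} = \frac{4 + J}{2 + o}$)
$C{\left(m \right)} = m + \frac{4 + m}{2 + \frac{1}{m}}$
$\left(C{\left(-6 \right)} - 49\right) 1 \left(-8\right) = \left(- \frac{6 \left(5 + 3 \left(-6\right)\right)}{1 + 2 \left(-6\right)} - 49\right) 1 \left(-8\right) = \left(- \frac{6 \left(5 - 18\right)}{1 - 12} - 49\right) \left(-8\right) = \left(\left(-6\right) \frac{1}{-11} \left(-13\right) - 49\right) \left(-8\right) = \left(\left(-6\right) \left(- \frac{1}{11}\right) \left(-13\right) - 49\right) \left(-8\right) = \left(- \frac{78}{11} - 49\right) \left(-8\right) = \left(- \frac{617}{11}\right) \left(-8\right) = \frac{4936}{11}$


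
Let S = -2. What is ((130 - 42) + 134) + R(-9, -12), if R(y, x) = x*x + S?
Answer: 364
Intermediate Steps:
R(y, x) = -2 + x² (R(y, x) = x*x - 2 = x² - 2 = -2 + x²)
((130 - 42) + 134) + R(-9, -12) = ((130 - 42) + 134) + (-2 + (-12)²) = (88 + 134) + (-2 + 144) = 222 + 142 = 364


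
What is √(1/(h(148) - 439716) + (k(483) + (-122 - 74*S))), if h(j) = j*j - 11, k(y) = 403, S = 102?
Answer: I*√25890698440034/59689 ≈ 85.247*I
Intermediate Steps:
h(j) = -11 + j² (h(j) = j² - 11 = -11 + j²)
√(1/(h(148) - 439716) + (k(483) + (-122 - 74*S))) = √(1/((-11 + 148²) - 439716) + (403 + (-122 - 74*102))) = √(1/((-11 + 21904) - 439716) + (403 + (-122 - 7548))) = √(1/(21893 - 439716) + (403 - 7670)) = √(1/(-417823) - 7267) = √(-1/417823 - 7267) = √(-3036319742/417823) = I*√25890698440034/59689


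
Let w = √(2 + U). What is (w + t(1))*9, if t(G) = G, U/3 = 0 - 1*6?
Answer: 9 + 36*I ≈ 9.0 + 36.0*I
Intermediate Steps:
U = -18 (U = 3*(0 - 1*6) = 3*(0 - 6) = 3*(-6) = -18)
w = 4*I (w = √(2 - 18) = √(-16) = 4*I ≈ 4.0*I)
(w + t(1))*9 = (4*I + 1)*9 = (1 + 4*I)*9 = 9 + 36*I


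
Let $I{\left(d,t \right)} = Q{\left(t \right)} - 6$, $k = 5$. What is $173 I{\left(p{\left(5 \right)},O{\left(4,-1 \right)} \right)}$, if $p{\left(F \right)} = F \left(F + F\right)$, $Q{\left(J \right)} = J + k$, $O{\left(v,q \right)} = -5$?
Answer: $-1038$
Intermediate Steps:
$Q{\left(J \right)} = 5 + J$ ($Q{\left(J \right)} = J + 5 = 5 + J$)
$p{\left(F \right)} = 2 F^{2}$ ($p{\left(F \right)} = F 2 F = 2 F^{2}$)
$I{\left(d,t \right)} = -1 + t$ ($I{\left(d,t \right)} = \left(5 + t\right) - 6 = -1 + t$)
$173 I{\left(p{\left(5 \right)},O{\left(4,-1 \right)} \right)} = 173 \left(-1 - 5\right) = 173 \left(-6\right) = -1038$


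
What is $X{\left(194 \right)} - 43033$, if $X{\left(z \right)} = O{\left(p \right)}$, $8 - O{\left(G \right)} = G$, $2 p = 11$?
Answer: $- \frac{86061}{2} \approx -43031.0$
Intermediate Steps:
$p = \frac{11}{2}$ ($p = \frac{1}{2} \cdot 11 = \frac{11}{2} \approx 5.5$)
$O{\left(G \right)} = 8 - G$
$X{\left(z \right)} = \frac{5}{2}$ ($X{\left(z \right)} = 8 - \frac{11}{2} = \frac{5}{2}$)
$X{\left(194 \right)} - 43033 = \frac{5}{2} - 43033 = - \frac{86061}{2}$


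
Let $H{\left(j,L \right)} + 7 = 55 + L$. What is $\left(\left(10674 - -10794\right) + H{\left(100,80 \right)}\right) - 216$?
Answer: $21380$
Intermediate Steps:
$H{\left(j,L \right)} = 48 + L$ ($H{\left(j,L \right)} = -7 + \left(55 + L\right) = 48 + L$)
$\left(\left(10674 - -10794\right) + H{\left(100,80 \right)}\right) - 216 = \left(\left(10674 - -10794\right) + \left(48 + 80\right)\right) - 216 = \left(\left(10674 + 10794\right) + 128\right) - 216 = \left(21468 + 128\right) - 216 = 21596 - 216 = 21380$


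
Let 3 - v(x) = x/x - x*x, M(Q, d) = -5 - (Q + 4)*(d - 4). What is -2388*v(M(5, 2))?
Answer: -408348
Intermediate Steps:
M(Q, d) = -5 - (-4 + d)*(4 + Q) (M(Q, d) = -5 - (4 + Q)*(-4 + d) = -5 - (-4 + d)*(4 + Q))
v(x) = 2 + x**2 (v(x) = 3 - (x/x - x*x) = 3 - (1 - x**2) = 3 + (-1 + x**2) = 2 + x**2)
-2388*v(M(5, 2)) = -2388*(2 + (11 - 4*2 + 4*5 - 1*5*2)**2) = -2388*(2 + (11 - 8 + 20 - 10)**2) = -2388*(2 + 13**2) = -2388*(2 + 169) = -2388*171 = -408348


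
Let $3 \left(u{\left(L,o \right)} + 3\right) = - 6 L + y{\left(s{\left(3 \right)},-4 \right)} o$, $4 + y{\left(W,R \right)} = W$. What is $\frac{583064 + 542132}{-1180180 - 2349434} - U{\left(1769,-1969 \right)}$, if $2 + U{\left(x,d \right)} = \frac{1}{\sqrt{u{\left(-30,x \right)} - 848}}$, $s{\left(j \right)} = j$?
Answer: $\frac{2967016}{1764807} + \frac{i \sqrt{12426}}{4142} \approx 1.6812 + 0.026913 i$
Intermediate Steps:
$y{\left(W,R \right)} = -4 + W$
$u{\left(L,o \right)} = -3 - 2 L - \frac{o}{3}$ ($u{\left(L,o \right)} = -3 + \frac{- 6 L + \left(-4 + 3\right) o}{3} = -3 + \frac{- 6 L - o}{3} = -3 + \frac{- o - 6 L}{3} = -3 - \left(2 L + \frac{o}{3}\right) = -3 - 2 L - \frac{o}{3}$)
$U{\left(x,d \right)} = -2 + \frac{1}{\sqrt{-791 - \frac{x}{3}}}$ ($U{\left(x,d \right)} = -2 + \frac{1}{\sqrt{\left(-3 - -60 - \frac{x}{3}\right) - 848}} = -2 + \frac{1}{\sqrt{\left(-3 + 60 - \frac{x}{3}\right) - 848}} = -2 + \frac{1}{\sqrt{\left(57 - \frac{x}{3}\right) - 848}} = -2 + \frac{1}{\sqrt{-791 - \frac{x}{3}}}$)
$\frac{583064 + 542132}{-1180180 - 2349434} - U{\left(1769,-1969 \right)} = \frac{583064 + 542132}{-1180180 - 2349434} - \left(-2 + \frac{\sqrt{3}}{\sqrt{-2373 - 1769}}\right) = \frac{1125196}{-3529614} - \left(-2 + \frac{\sqrt{3}}{\sqrt{-2373 - 1769}}\right) = 1125196 \left(- \frac{1}{3529614}\right) - \left(-2 + \frac{\sqrt{3}}{i \sqrt{4142}}\right) = - \frac{562598}{1764807} - \left(-2 + \sqrt{3} \left(- \frac{i \sqrt{4142}}{4142}\right)\right) = - \frac{562598}{1764807} - \left(-2 - \frac{i \sqrt{12426}}{4142}\right) = - \frac{562598}{1764807} + \left(2 + \frac{i \sqrt{12426}}{4142}\right) = \frac{2967016}{1764807} + \frac{i \sqrt{12426}}{4142}$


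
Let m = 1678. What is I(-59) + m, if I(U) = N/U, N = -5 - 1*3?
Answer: 99010/59 ≈ 1678.1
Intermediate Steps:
N = -8 (N = -5 - 3 = -8)
I(U) = -8/U
I(-59) + m = -8/(-59) + 1678 = -8*(-1/59) + 1678 = 8/59 + 1678 = 99010/59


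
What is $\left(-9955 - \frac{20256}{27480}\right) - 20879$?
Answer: $- \frac{35305774}{1145} \approx -30835.0$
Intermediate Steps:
$\left(-9955 - \frac{20256}{27480}\right) - 20879 = \left(-9955 - \frac{844}{1145}\right) - 20879 = - \frac{11399319}{1145} - 20879 = - \frac{35305774}{1145}$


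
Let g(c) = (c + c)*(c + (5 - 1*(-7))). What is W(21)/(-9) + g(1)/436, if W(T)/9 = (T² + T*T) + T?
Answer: -196841/218 ≈ -902.94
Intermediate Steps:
W(T) = 9*T + 18*T² (W(T) = 9*((T² + T*T) + T) = 9*((T² + T²) + T) = 9*(2*T² + T) = 9*(T + 2*T²) = 9*T + 18*T²)
g(c) = 2*c*(12 + c) (g(c) = (2*c)*(c + (5 + 7)) = (2*c)*(c + 12) = (2*c)*(12 + c) = 2*c*(12 + c))
W(21)/(-9) + g(1)/436 = (9*21*(1 + 2*21))/(-9) + (2*1*(12 + 1))/436 = (9*21*(1 + 42))*(-⅑) + (2*1*13)*(1/436) = (9*21*43)*(-⅑) + 26*(1/436) = 8127*(-⅑) + 13/218 = -903 + 13/218 = -196841/218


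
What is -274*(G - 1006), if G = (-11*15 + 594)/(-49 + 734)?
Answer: 1377362/5 ≈ 2.7547e+5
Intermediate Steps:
G = 429/685 (G = (-165 + 594)/685 = 429*(1/685) = 429/685 ≈ 0.62628)
-274*(G - 1006) = -274*(429/685 - 1006) = -274*(-688681/685) = 1377362/5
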